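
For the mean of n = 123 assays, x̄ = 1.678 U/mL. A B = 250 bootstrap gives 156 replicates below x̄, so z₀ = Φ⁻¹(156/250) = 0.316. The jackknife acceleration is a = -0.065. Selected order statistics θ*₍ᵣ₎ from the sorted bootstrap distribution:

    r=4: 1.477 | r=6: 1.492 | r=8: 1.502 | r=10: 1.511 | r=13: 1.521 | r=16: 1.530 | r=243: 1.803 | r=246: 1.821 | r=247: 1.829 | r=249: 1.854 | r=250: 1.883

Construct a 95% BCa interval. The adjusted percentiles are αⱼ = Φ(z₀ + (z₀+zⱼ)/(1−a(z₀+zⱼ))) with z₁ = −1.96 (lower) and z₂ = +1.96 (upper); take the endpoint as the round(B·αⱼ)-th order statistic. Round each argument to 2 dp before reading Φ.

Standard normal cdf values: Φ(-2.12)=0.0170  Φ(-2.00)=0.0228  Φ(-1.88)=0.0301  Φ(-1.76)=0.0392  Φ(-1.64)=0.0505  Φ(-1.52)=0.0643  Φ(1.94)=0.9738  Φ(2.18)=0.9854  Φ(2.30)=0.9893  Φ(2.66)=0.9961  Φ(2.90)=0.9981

Lower: z₀ + z₁ = 0.316 + (-1.960) = -1.644; 1 − a(z₀+z₁) = 1 − (-0.065)(-1.644) = 0.8931; argument = 0.316 + (-1.644)/0.8931 = -1.5247 → -1.52.
α₁ = Φ(-1.52) = 0.0643; rank = round(250 × 0.0643) = 16; θ*₍16₎ = 1.530.
Upper: z₀ + z₂ = 2.276; 1 − a(z₀+z₂) = 1.1479; argument = 2.2987 → 2.30; α₂ = 0.9893; rank = 247; θ*₍247₎ = 1.829.

(1.530, 1.829)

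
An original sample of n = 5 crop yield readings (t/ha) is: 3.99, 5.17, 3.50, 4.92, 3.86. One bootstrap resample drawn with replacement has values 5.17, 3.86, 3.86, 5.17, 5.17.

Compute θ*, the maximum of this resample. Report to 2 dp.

Maximum = 5.17

θ* = 5.17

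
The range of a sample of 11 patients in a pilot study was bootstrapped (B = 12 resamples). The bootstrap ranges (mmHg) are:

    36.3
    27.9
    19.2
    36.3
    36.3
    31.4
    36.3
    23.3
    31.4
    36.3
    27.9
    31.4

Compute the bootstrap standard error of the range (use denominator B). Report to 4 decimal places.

Bootstrap SE is the standard deviation of the 12 replicate ranges.
Mean of replicates: (36.3 + 27.9 + 19.2 + 36.3 + 36.3 + 31.4 + 36.3 + 23.3 + 31.4 + 36.3 + 27.9 + 31.4) / 12 = 374.00000 / 12 = 31.16667
Sum of squared deviations: (+5.13333)² + (−3.26667)² + (−11.96667)² + (+5.13333)² + (+5.13333)² + (+0.23333)² + (+5.13333)² + (−7.86667)² + (+0.23333)² + (+5.13333)² + (−3.26667)² + (+0.23333)² = 358.34667
Variance = 358.34667 / 12 = 29.86222
SE* = √29.86222

SE* = 5.4646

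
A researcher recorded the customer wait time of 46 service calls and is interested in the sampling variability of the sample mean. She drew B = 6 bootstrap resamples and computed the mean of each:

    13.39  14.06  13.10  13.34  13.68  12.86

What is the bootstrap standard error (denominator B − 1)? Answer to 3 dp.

SE* = 0.424

Bootstrap SE is the standard deviation of the 6 replicate means.
Mean of replicates: (13.39 + 14.06 + 13.10 + 13.34 + 13.68 + 12.86) / 6 = 80.4300 / 6 = 13.4050
Sum of squared deviations: (−0.0150)² + (+0.6550)² + (−0.3050)² + (−0.0650)² + (+0.2750)² + (−0.5450)² = 0.8992
Variance = 0.8992 / 5 = 0.1798
SE* = √0.1798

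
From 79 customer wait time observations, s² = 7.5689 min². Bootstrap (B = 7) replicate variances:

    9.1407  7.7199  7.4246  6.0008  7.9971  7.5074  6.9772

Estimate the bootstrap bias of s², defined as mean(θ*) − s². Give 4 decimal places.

bias = −0.0307

mean(θ*) = (9.1407 + 7.7199 + 7.4246 + 6.0008 + 7.9971 + 7.5074 + 6.9772) / 7 = 7.53824
bias = 7.53824 − 7.5689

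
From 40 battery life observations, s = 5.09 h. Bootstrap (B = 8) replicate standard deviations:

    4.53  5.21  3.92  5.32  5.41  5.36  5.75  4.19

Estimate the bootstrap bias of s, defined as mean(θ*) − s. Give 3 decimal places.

mean(θ*) = (4.53 + 5.21 + 3.92 + 5.32 + 5.41 + 5.36 + 5.75 + 4.19) / 8 = 4.9612
bias = 4.9612 − 5.09

bias = −0.129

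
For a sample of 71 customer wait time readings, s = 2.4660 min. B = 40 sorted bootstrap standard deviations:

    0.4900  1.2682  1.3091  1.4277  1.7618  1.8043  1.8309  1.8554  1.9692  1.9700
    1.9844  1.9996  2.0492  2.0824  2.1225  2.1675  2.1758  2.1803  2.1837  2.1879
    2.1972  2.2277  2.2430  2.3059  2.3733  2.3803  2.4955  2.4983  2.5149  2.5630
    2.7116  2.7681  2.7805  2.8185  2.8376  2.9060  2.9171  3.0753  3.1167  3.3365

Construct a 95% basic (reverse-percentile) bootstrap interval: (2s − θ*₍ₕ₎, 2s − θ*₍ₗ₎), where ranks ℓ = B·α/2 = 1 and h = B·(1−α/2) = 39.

Percentile endpoints at ranks 1 and 39: θ*₍1₎ = 0.4900, θ*₍39₎ = 3.1167.
Basic interval reflects these around s:
  lower = 2 × 2.4660 − 3.1167 = 1.8153
  upper = 2 × 2.4660 − 0.4900 = 4.4420

(1.8153, 4.4420)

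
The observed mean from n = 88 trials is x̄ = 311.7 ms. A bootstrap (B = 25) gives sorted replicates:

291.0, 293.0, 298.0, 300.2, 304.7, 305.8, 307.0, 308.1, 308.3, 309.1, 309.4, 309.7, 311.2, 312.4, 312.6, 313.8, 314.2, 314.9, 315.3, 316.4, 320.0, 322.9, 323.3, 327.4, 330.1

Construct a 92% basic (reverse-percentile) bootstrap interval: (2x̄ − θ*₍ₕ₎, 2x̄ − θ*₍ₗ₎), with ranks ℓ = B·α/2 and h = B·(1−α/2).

(296.0, 332.4)

Percentile endpoints at ranks 1 and 24: θ*₍1₎ = 291.0, θ*₍24₎ = 327.4.
Basic interval reflects these around x̄:
  lower = 2 × 311.7 − 327.4 = 296.0
  upper = 2 × 311.7 − 291.0 = 332.4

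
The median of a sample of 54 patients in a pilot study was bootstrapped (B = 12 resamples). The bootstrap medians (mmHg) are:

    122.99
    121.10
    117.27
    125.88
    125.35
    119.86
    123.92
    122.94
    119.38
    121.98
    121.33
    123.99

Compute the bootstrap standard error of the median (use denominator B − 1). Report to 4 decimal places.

SE* = 2.5322

Bootstrap SE is the standard deviation of the 12 replicate medians.
Mean of replicates: (122.99 + 121.10 + 117.27 + 125.88 + 125.35 + 119.86 + 123.92 + 122.94 + 119.38 + 121.98 + 121.33 + 123.99) / 12 = 1465.99000 / 12 = 122.16583
Sum of squared deviations: (+0.82417)² + (−1.06583)² + (−4.89583)² + (+3.71417)² + (+3.18417)² + (−2.30583)² + (+1.75417)² + (+0.77417)² + (−2.78583)² + (−0.18583)² + (−0.83583)² + (+1.82417)² = 70.53329
Variance = 70.53329 / 11 = 6.41212
SE* = √6.41212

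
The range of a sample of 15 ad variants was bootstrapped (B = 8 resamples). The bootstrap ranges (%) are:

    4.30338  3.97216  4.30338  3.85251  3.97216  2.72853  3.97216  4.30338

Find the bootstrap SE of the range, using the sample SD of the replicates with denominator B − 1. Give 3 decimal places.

Bootstrap SE is the standard deviation of the 8 replicate ranges.
Mean of replicates: (4.30338 + 3.97216 + 4.30338 + 3.85251 + 3.97216 + 2.72853 + 3.97216 + 4.30338) / 8 = 31.407660 / 8 = 3.925957
Sum of squared deviations: (+0.377422)² + (+0.046203)² + (+0.377422)² + (−0.073447)² + (+0.046203)² + (−1.197427)² + (+0.046203)² + (+0.377422)² = 1.872974
Variance = 1.872974 / 7 = 0.267568
SE* = √0.267568

SE* = 0.517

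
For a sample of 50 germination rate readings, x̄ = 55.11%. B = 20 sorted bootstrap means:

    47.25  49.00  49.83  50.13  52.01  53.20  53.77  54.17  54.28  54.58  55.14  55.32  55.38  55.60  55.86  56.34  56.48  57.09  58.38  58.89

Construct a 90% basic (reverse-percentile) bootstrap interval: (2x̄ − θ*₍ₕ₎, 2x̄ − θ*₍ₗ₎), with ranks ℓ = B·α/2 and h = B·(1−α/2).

Percentile endpoints at ranks 1 and 19: θ*₍1₎ = 47.25, θ*₍19₎ = 58.38.
Basic interval reflects these around x̄:
  lower = 2 × 55.11 − 58.38 = 51.84
  upper = 2 × 55.11 − 47.25 = 62.97

(51.84, 62.97)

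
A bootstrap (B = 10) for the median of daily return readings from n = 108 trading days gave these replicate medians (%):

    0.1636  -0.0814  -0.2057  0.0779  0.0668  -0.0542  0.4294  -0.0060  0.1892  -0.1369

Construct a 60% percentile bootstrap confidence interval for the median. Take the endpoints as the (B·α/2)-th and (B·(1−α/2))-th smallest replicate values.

Sorted replicates: -0.2057, -0.1369, -0.0814, -0.0542, -0.0060, 0.0668, 0.0779, 0.1636, 0.1892, 0.4294
α = 0.40; lower rank = 10 × 0.200 = 2; upper rank = 10 × 0.800 = 8.
The 2nd smallest replicate is -0.1369; the 8th is 0.1636.

(-0.1369, 0.1636)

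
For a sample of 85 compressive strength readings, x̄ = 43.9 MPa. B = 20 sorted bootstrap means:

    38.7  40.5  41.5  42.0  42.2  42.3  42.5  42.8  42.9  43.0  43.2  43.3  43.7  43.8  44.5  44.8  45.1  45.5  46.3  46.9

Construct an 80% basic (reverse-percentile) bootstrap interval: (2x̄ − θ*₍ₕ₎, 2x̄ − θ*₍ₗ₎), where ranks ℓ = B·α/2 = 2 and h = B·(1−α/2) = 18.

(42.3, 47.3)

Percentile endpoints at ranks 2 and 18: θ*₍2₎ = 40.5, θ*₍18₎ = 45.5.
Basic interval reflects these around x̄:
  lower = 2 × 43.9 − 45.5 = 42.3
  upper = 2 × 43.9 − 40.5 = 47.3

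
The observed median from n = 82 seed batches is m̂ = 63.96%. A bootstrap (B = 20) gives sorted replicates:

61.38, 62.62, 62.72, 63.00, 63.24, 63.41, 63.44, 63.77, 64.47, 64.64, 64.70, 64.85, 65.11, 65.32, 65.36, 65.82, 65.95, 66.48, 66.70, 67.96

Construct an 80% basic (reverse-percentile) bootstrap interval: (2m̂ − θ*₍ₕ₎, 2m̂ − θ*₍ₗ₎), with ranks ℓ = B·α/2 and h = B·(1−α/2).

(61.44, 65.30)

Percentile endpoints at ranks 2 and 18: θ*₍2₎ = 62.62, θ*₍18₎ = 66.48.
Basic interval reflects these around m̂:
  lower = 2 × 63.96 − 66.48 = 61.44
  upper = 2 × 63.96 − 62.62 = 65.30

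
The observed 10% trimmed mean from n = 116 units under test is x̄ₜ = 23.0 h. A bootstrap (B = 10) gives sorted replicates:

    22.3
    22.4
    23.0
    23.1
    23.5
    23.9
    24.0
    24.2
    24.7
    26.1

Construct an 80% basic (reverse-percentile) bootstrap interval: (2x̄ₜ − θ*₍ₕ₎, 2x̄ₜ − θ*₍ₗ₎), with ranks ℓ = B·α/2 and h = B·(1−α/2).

Percentile endpoints at ranks 1 and 9: θ*₍1₎ = 22.3, θ*₍9₎ = 24.7.
Basic interval reflects these around x̄ₜ:
  lower = 2 × 23.0 − 24.7 = 21.3
  upper = 2 × 23.0 − 22.3 = 23.7

(21.3, 23.7)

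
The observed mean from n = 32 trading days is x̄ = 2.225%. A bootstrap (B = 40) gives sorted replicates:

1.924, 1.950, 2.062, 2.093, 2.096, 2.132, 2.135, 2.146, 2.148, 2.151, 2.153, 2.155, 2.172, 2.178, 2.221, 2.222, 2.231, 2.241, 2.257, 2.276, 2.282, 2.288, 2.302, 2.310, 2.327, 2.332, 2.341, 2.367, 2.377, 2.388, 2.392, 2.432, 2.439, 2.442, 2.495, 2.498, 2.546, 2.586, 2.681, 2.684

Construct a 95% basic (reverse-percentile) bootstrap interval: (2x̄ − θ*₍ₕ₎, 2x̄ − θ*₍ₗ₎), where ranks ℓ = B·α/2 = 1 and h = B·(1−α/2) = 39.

Percentile endpoints at ranks 1 and 39: θ*₍1₎ = 1.924, θ*₍39₎ = 2.681.
Basic interval reflects these around x̄:
  lower = 2 × 2.225 − 2.681 = 1.769
  upper = 2 × 2.225 − 1.924 = 2.526

(1.769, 2.526)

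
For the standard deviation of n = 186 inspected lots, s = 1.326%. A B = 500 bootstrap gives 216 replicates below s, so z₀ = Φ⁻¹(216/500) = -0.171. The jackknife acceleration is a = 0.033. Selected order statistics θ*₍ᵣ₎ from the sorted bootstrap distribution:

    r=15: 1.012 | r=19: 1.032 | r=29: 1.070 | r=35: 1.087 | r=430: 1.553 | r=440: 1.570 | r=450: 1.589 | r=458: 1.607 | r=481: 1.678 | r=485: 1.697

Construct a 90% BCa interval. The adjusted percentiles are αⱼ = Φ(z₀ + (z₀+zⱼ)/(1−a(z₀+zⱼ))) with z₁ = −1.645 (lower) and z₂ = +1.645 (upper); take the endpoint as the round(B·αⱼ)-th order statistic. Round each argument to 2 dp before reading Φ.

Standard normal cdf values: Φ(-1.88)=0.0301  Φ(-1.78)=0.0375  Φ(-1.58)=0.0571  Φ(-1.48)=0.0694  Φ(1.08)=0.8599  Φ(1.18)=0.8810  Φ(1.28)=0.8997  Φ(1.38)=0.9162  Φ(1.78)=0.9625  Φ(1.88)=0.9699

(1.012, 1.607)

Lower: z₀ + z₁ = -0.171 + (-1.645) = -1.816; 1 − a(z₀+z₁) = 1 − (0.033)(-1.816) = 1.0599; argument = -0.171 + (-1.816)/1.0599 = -1.8843 → -1.88.
α₁ = Φ(-1.88) = 0.0301; rank = round(500 × 0.0301) = 15; θ*₍15₎ = 1.012.
Upper: z₀ + z₂ = 1.474; 1 − a(z₀+z₂) = 0.9514; argument = 1.3784 → 1.38; α₂ = 0.9162; rank = 458; θ*₍458₎ = 1.607.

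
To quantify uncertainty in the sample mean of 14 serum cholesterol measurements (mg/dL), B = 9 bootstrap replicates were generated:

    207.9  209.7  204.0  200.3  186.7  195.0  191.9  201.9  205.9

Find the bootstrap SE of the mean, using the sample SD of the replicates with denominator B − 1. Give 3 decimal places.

Bootstrap SE is the standard deviation of the 9 replicate means.
Mean of replicates: (207.9 + 209.7 + 204.0 + 200.3 + 186.7 + 195.0 + 191.9 + 201.9 + 205.9) / 9 = 1803.3000 / 9 = 200.3667
Sum of squared deviations: (+7.5333)² + (+9.3333)² + (+3.6333)² + (−0.0667)² + (−13.6667)² + (−5.3667)² + (−8.4667)² + (+1.5333)² + (+5.5333)² = 477.3000
Variance = 477.3000 / 8 = 59.6625
SE* = √59.6625

SE* = 7.724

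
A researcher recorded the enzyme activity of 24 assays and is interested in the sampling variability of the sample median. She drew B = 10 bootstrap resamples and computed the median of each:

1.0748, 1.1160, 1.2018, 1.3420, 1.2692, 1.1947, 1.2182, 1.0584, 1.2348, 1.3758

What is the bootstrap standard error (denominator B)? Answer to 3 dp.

SE* = 0.100

Bootstrap SE is the standard deviation of the 10 replicate medians.
Mean of replicates: (1.0748 + 1.1160 + 1.2018 + 1.3420 + 1.2692 + 1.1947 + 1.2182 + 1.0584 + 1.2348 + 1.3758) / 10 = 12.08570 / 10 = 1.20857
Sum of squared deviations: (−0.13377)² + (−0.09257)² + (−0.00677)² + (+0.13343)² + (+0.06063)² + (−0.01387)² + (+0.00963)² + (−0.15017)² + (+0.02623)² + (+0.16723)² = 0.09948
Variance = 0.09948 / 10 = 0.00995
SE* = √0.00995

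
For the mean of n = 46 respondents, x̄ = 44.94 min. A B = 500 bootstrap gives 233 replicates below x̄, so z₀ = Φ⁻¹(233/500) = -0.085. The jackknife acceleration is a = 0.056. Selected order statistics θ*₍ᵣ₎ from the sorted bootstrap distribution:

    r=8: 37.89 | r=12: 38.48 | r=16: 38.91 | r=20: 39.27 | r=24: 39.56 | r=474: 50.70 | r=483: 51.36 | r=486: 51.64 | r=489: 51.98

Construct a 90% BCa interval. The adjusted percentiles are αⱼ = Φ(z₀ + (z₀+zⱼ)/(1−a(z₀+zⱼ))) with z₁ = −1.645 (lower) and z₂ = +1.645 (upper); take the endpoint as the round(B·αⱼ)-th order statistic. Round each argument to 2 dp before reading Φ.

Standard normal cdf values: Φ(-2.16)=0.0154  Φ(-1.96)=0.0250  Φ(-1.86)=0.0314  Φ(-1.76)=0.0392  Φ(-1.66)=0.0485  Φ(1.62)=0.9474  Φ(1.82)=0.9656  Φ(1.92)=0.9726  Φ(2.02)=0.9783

Lower: z₀ + z₁ = -0.085 + (-1.645) = -1.730; 1 − a(z₀+z₁) = 1 − (0.056)(-1.730) = 1.0969; argument = -0.085 + (-1.730)/1.0969 = -1.6622 → -1.66.
α₁ = Φ(-1.66) = 0.0485; rank = round(500 × 0.0485) = 24; θ*₍24₎ = 39.56.
Upper: z₀ + z₂ = 1.560; 1 − a(z₀+z₂) = 0.9126; argument = 1.6243 → 1.62; α₂ = 0.9474; rank = 474; θ*₍474₎ = 50.70.

(39.56, 50.70)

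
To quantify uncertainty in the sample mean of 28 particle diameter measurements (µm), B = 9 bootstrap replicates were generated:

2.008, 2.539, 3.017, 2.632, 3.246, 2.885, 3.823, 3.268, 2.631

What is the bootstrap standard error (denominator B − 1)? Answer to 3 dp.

Bootstrap SE is the standard deviation of the 9 replicate means.
Mean of replicates: (2.008 + 2.539 + 3.017 + 2.632 + 3.246 + 2.885 + 3.823 + 3.268 + 2.631) / 9 = 26.0490 / 9 = 2.8943
Sum of squared deviations: (−0.8863)² + (−0.3553)² + (+0.1227)² + (−0.2623)² + (+0.3517)² + (−0.0093)² + (+0.9287)² + (+0.3737)² + (−0.2633)² = 2.1909
Variance = 2.1909 / 8 = 0.2739
SE* = √0.2739

SE* = 0.523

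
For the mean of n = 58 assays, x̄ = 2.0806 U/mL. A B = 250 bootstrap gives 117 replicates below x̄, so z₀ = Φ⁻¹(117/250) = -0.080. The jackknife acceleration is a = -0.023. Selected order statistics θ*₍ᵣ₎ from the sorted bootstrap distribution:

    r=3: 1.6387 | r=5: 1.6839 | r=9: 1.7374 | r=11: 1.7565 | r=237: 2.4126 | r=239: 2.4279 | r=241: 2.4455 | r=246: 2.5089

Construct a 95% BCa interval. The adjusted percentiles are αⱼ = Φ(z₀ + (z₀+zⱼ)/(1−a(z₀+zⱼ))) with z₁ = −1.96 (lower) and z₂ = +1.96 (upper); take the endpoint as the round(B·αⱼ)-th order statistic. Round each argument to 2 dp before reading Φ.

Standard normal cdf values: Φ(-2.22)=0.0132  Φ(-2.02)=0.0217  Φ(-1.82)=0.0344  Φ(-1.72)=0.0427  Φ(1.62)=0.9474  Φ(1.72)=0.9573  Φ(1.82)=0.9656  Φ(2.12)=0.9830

(1.6387, 2.4279)

Lower: z₀ + z₁ = -0.080 + (-1.960) = -2.040; 1 − a(z₀+z₁) = 1 − (-0.023)(-2.040) = 0.9531; argument = -0.080 + (-2.040)/0.9531 = -2.2204 → -2.22.
α₁ = Φ(-2.22) = 0.0132; rank = round(250 × 0.0132) = 3; θ*₍3₎ = 1.6387.
Upper: z₀ + z₂ = 1.880; 1 − a(z₀+z₂) = 1.0432; argument = 1.7221 → 1.72; α₂ = 0.9573; rank = 239; θ*₍239₎ = 2.4279.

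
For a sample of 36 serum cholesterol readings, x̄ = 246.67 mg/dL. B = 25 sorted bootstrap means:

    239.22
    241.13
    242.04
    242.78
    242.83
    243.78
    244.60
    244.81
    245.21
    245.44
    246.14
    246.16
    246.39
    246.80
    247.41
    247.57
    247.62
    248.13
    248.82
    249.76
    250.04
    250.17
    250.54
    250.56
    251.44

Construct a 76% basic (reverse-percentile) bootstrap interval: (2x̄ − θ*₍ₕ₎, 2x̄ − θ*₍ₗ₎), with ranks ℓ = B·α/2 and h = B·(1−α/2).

Percentile endpoints at ranks 3 and 22: θ*₍3₎ = 242.04, θ*₍22₎ = 250.17.
Basic interval reflects these around x̄:
  lower = 2 × 246.67 − 250.17 = 243.17
  upper = 2 × 246.67 − 242.04 = 251.30

(243.17, 251.30)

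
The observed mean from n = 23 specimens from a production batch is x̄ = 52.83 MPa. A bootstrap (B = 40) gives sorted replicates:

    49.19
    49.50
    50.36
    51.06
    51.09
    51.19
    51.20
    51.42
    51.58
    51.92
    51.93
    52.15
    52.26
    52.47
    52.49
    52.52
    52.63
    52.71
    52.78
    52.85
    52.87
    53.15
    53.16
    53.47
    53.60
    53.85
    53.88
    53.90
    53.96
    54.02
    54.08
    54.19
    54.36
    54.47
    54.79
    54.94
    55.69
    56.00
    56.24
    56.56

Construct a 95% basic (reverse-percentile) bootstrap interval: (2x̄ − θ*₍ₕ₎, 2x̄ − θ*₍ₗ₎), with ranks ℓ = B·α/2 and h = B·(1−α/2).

(49.42, 56.47)

Percentile endpoints at ranks 1 and 39: θ*₍1₎ = 49.19, θ*₍39₎ = 56.24.
Basic interval reflects these around x̄:
  lower = 2 × 52.83 − 56.24 = 49.42
  upper = 2 × 52.83 − 49.19 = 56.47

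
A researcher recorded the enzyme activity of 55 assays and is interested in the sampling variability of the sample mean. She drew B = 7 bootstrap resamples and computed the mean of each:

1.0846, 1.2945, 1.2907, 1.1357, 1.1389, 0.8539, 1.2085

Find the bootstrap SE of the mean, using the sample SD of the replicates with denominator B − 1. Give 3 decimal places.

SE* = 0.151

Bootstrap SE is the standard deviation of the 7 replicate means.
Mean of replicates: (1.0846 + 1.2945 + 1.2907 + 1.1357 + 1.1389 + 0.8539 + 1.2085) / 7 = 8.00680 / 7 = 1.14383
Sum of squared deviations: (−0.05923)² + (+0.15067)² + (+0.14687)² + (−0.00813)² + (−0.00493)² + (−0.28993)² + (+0.06467)² = 0.13611
Variance = 0.13611 / 6 = 0.02269
SE* = √0.02269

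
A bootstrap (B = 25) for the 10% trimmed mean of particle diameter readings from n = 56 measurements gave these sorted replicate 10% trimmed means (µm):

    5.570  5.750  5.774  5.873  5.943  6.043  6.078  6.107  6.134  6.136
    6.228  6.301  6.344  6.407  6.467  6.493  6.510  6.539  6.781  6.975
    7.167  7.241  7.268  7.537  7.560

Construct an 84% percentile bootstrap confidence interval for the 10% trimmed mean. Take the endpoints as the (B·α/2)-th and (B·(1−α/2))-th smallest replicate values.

α = 0.16; lower rank = 25 × 0.080 = 2; upper rank = 25 × 0.920 = 23.
The 2nd smallest replicate is 5.750; the 23rd is 7.268.

(5.750, 7.268)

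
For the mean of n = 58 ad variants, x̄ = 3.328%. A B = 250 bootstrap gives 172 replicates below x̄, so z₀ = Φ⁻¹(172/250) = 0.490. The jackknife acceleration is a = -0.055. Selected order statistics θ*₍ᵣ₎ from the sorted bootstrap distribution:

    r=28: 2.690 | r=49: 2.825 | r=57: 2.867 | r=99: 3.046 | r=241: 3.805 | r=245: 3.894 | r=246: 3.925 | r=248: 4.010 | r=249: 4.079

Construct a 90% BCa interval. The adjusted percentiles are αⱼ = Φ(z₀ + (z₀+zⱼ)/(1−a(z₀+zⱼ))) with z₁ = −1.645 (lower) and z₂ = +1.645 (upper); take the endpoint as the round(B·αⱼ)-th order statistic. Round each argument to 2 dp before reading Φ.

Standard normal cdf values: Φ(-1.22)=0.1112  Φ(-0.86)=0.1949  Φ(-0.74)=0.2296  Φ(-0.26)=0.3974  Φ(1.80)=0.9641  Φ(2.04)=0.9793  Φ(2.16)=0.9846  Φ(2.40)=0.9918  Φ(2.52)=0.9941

Lower: z₀ + z₁ = 0.490 + (-1.645) = -1.155; 1 − a(z₀+z₁) = 1 − (-0.055)(-1.155) = 0.9365; argument = 0.490 + (-1.155)/0.9365 = -0.7433 → -0.74.
α₁ = Φ(-0.74) = 0.2296; rank = round(250 × 0.2296) = 57; θ*₍57₎ = 2.867.
Upper: z₀ + z₂ = 2.135; 1 − a(z₀+z₂) = 1.1174; argument = 2.4006 → 2.40; α₂ = 0.9918; rank = 248; θ*₍248₎ = 4.010.

(2.867, 4.010)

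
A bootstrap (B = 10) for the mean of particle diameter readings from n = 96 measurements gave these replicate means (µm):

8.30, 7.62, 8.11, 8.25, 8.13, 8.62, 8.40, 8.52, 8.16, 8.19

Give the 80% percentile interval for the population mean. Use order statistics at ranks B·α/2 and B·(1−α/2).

(7.62, 8.52)

Sorted replicates: 7.62, 8.11, 8.13, 8.16, 8.19, 8.25, 8.30, 8.40, 8.52, 8.62
α = 0.20; lower rank = 10 × 0.100 = 1; upper rank = 10 × 0.900 = 9.
The 1st smallest replicate is 7.62; the 9th is 8.52.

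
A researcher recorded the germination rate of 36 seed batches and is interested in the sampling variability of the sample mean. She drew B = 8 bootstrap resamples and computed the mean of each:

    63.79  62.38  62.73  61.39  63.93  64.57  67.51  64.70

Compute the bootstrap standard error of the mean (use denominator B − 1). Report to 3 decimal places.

SE* = 1.856

Bootstrap SE is the standard deviation of the 8 replicate means.
Mean of replicates: (63.79 + 62.38 + 62.73 + 61.39 + 63.93 + 64.57 + 67.51 + 64.70) / 8 = 511.0000 / 8 = 63.8750
Sum of squared deviations: (−0.0850)² + (−1.4950)² + (−1.1450)² + (−2.4850)² + (+0.0550)² + (+0.6950)² + (+3.6350)² + (+0.8250)² = 24.1084
Variance = 24.1084 / 7 = 3.4441
SE* = √3.4441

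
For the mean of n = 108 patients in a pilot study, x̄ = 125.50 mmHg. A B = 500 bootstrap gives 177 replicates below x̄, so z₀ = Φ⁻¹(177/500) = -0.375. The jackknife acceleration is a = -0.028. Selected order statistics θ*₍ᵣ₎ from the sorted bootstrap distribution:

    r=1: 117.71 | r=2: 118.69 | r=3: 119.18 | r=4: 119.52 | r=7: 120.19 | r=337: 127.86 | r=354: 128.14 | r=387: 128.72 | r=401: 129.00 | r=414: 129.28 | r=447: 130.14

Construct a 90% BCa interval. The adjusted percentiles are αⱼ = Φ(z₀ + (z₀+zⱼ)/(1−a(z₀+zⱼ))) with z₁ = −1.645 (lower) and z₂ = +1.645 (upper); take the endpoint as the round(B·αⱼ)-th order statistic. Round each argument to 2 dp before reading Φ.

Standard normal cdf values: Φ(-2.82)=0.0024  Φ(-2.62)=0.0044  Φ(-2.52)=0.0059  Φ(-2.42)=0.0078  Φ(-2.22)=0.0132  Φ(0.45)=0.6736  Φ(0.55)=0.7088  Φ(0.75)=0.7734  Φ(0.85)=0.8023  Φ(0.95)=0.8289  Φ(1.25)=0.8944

(119.18, 129.00)

Lower: z₀ + z₁ = -0.375 + (-1.645) = -2.020; 1 − a(z₀+z₁) = 1 − (-0.028)(-2.020) = 0.9434; argument = -0.375 + (-2.020)/0.9434 = -2.5161 → -2.52.
α₁ = Φ(-2.52) = 0.0059; rank = round(500 × 0.0059) = 3; θ*₍3₎ = 119.18.
Upper: z₀ + z₂ = 1.270; 1 − a(z₀+z₂) = 1.0356; argument = 0.8514 → 0.85; α₂ = 0.8023; rank = 401; θ*₍401₎ = 129.00.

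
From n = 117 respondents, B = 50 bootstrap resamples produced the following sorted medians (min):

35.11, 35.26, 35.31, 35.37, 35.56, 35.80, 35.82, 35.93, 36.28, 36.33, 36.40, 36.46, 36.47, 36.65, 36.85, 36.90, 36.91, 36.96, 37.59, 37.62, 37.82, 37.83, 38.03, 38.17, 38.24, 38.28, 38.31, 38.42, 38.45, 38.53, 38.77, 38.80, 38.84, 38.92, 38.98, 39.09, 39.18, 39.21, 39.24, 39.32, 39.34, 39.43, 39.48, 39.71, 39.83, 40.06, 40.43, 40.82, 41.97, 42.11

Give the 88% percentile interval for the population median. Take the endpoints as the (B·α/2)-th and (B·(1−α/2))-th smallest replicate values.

α = 0.12; lower rank = 50 × 0.060 = 3; upper rank = 50 × 0.940 = 47.
The 3rd smallest replicate is 35.31; the 47th is 40.43.

(35.31, 40.43)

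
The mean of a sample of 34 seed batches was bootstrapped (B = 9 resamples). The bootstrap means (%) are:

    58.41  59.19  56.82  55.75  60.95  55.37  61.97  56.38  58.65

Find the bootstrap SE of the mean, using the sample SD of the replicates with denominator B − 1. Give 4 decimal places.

Bootstrap SE is the standard deviation of the 9 replicate means.
Mean of replicates: (58.41 + 59.19 + 56.82 + 55.75 + 60.95 + 55.37 + 61.97 + 56.38 + 58.65) / 9 = 523.49000 / 9 = 58.16556
Sum of squared deviations: (+0.24444)² + (+1.02444)² + (−1.34556)² + (−2.41556)² + (+2.78444)² + (−2.79556)² + (+3.80444)² + (−1.78556)² + (+0.48444)² = 42.21962
Variance = 42.21962 / 8 = 5.27745
SE* = √5.27745

SE* = 2.2973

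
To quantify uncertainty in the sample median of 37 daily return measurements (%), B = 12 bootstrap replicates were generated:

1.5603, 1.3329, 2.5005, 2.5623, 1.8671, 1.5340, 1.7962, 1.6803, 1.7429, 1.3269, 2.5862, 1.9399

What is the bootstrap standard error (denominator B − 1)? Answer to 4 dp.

Bootstrap SE is the standard deviation of the 12 replicate medians.
Mean of replicates: (1.5603 + 1.3329 + 2.5005 + 2.5623 + 1.8671 + 1.5340 + 1.7962 + 1.6803 + 1.7429 + 1.3269 + 2.5862 + 1.9399) / 12 = 22.42950 / 12 = 1.86913
Sum of squared deviations: (−0.30883)² + (−0.53623)² + (+0.63138)² + (+0.69317)² + (−0.00203)² + (−0.33513)² + (−0.07293)² + (−0.18883)² + (−0.12623)² + (−0.54223)² + (+0.71707)² + (+0.07077)² = 2.24447
Variance = 2.24447 / 11 = 0.20404
SE* = √0.20404

SE* = 0.4517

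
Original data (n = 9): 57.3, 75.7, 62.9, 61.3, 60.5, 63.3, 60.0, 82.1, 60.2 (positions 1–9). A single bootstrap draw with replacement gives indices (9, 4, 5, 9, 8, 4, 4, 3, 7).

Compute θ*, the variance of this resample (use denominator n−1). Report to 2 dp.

θ* = 50.44

Resample values: 60.2, 61.3, 60.5, 60.2, 82.1, 61.3, 61.3, 62.9, 60.0.
Mean = 63.3111; sum of squared deviations = 403.5489
s² = 403.5489 / 8 = 50.4436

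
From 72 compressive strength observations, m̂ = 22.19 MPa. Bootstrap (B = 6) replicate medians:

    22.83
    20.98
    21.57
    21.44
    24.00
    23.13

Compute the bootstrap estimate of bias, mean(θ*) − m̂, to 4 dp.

mean(θ*) = (22.83 + 20.98 + 21.57 + 21.44 + 24.00 + 23.13) / 6 = 22.32500
bias = 22.32500 − 22.19

bias = +0.1350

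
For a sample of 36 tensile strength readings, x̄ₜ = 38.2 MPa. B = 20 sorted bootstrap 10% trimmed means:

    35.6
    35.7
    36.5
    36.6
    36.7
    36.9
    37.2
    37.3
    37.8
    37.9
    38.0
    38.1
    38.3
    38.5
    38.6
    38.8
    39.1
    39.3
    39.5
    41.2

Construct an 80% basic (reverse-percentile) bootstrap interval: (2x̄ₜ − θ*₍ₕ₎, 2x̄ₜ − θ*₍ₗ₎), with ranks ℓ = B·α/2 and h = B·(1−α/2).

(37.1, 40.7)

Percentile endpoints at ranks 2 and 18: θ*₍2₎ = 35.7, θ*₍18₎ = 39.3.
Basic interval reflects these around x̄ₜ:
  lower = 2 × 38.2 − 39.3 = 37.1
  upper = 2 × 38.2 − 35.7 = 40.7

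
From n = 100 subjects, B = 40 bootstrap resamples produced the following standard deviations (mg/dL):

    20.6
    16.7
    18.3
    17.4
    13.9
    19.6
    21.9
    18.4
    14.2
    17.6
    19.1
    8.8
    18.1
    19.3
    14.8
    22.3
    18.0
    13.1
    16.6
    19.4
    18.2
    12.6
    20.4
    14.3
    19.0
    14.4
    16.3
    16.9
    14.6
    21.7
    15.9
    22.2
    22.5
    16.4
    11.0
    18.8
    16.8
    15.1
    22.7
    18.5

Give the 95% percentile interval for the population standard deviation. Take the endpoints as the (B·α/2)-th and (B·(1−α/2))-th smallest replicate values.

Sorted replicates: 8.8, 11.0, 12.6, 13.1, 13.9, 14.2, 14.3, 14.4, 14.6, 14.8, 15.1, 15.9, 16.3, 16.4, 16.6, 16.7, 16.8, 16.9, 17.4, 17.6, 18.0, 18.1, 18.2, 18.3, 18.4, 18.5, 18.8, 19.0, 19.1, 19.3, 19.4, 19.6, 20.4, 20.6, 21.7, 21.9, 22.2, 22.3, 22.5, 22.7
α = 0.05; lower rank = 40 × 0.025 = 1; upper rank = 40 × 0.975 = 39.
The 1st smallest replicate is 8.8; the 39th is 22.5.

(8.8, 22.5)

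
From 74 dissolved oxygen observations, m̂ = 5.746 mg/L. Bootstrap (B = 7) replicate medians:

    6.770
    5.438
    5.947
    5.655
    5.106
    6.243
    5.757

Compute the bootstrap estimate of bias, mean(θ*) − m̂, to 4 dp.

bias = +0.0991

mean(θ*) = (6.770 + 5.438 + 5.947 + 5.655 + 5.106 + 6.243 + 5.757) / 7 = 5.84514
bias = 5.84514 − 5.746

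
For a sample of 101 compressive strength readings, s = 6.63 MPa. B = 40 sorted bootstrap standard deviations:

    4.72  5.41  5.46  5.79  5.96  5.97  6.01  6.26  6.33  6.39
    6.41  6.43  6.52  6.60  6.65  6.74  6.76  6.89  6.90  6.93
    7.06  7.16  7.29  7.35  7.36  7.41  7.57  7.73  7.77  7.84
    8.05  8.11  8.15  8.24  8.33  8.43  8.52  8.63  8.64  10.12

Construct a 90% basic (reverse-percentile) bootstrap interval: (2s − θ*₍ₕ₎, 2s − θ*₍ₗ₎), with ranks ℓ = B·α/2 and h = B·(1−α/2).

Percentile endpoints at ranks 2 and 38: θ*₍2₎ = 5.41, θ*₍38₎ = 8.63.
Basic interval reflects these around s:
  lower = 2 × 6.63 − 8.63 = 4.63
  upper = 2 × 6.63 − 5.41 = 7.85

(4.63, 7.85)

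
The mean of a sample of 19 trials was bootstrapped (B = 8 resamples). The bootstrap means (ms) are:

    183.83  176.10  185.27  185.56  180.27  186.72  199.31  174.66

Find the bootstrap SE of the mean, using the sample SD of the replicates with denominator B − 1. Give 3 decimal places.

Bootstrap SE is the standard deviation of the 8 replicate means.
Mean of replicates: (183.83 + 176.10 + 185.27 + 185.56 + 180.27 + 186.72 + 199.31 + 174.66) / 8 = 1471.7200 / 8 = 183.9650
Sum of squared deviations: (−0.1350)² + (−7.8650)² + (+1.3050)² + (+1.5950)² + (−3.6950)² + (+2.7550)² + (+15.3450)² + (−9.3050)² = 409.4186
Variance = 409.4186 / 7 = 58.4884
SE* = √58.4884

SE* = 7.648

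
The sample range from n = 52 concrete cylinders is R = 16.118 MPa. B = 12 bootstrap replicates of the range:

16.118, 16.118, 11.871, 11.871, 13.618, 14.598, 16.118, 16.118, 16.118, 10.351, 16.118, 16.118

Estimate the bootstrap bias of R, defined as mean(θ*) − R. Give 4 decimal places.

mean(θ*) = (16.118 + 16.118 + 11.871 + 11.871 + 13.618 + 14.598 + 16.118 + 16.118 + 16.118 + 10.351 + 16.118 + 16.118) / 12 = 14.59458
bias = 14.59458 − 16.118

bias = −1.5234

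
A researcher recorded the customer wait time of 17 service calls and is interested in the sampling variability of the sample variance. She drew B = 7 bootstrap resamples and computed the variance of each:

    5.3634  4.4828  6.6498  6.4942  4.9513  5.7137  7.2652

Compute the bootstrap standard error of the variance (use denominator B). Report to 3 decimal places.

Bootstrap SE is the standard deviation of the 7 replicate variances.
Mean of replicates: (5.3634 + 4.4828 + 6.6498 + 6.4942 + 4.9513 + 5.7137 + 7.2652) / 7 = 40.92040 / 7 = 5.84577
Sum of squared deviations: (−0.48237)² + (−1.36297)² + (+0.80403)² + (+0.64843)² + (−0.89447)² + (−0.13207)² + (+1.41943)² = 5.98959
Variance = 5.98959 / 7 = 0.85566
SE* = √0.85566

SE* = 0.925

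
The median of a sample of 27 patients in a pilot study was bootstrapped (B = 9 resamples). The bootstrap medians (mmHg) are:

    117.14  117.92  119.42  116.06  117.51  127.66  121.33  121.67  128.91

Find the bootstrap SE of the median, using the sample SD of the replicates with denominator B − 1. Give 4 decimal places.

SE* = 4.6197

Bootstrap SE is the standard deviation of the 9 replicate medians.
Mean of replicates: (117.14 + 117.92 + 119.42 + 116.06 + 117.51 + 127.66 + 121.33 + 121.67 + 128.91) / 9 = 1087.62000 / 9 = 120.84667
Sum of squared deviations: (−3.70667)² + (−2.92667)² + (−1.42667)² + (−4.78667)² + (−3.33667)² + (+6.81333)² + (+0.48333)² + (+0.82333)² + (+8.06333)² = 170.73600
Variance = 170.73600 / 8 = 21.34200
SE* = √21.34200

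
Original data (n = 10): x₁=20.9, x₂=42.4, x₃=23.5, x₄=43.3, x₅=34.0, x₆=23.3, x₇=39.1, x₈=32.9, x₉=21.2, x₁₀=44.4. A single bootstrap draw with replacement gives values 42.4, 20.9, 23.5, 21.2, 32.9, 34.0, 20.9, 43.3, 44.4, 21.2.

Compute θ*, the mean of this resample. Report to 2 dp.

Mean = (42.4 + 20.9 + 23.5 + 21.2 + 32.9 + 34.0 + 20.9 + 43.3 + 44.4 + 21.2) / 10 = 304.70 / 10 = 30.47

θ* = 30.47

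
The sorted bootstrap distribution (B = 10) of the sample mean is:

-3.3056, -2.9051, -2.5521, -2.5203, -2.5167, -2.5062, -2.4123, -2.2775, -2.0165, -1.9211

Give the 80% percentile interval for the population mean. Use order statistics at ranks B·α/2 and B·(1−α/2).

α = 0.20; lower rank = 10 × 0.100 = 1; upper rank = 10 × 0.900 = 9.
The 1st smallest replicate is -3.3056; the 9th is -2.0165.

(-3.3056, -2.0165)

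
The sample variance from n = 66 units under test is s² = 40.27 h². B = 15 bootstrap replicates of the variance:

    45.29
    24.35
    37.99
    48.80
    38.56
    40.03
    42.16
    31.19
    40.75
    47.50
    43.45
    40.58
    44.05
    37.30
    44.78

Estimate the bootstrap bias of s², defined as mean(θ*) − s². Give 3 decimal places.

bias = +0.182

mean(θ*) = (45.29 + 24.35 + 37.99 + 48.80 + 38.56 + 40.03 + 42.16 + 31.19 + 40.75 + 47.50 + 43.45 + 40.58 + 44.05 + 37.30 + 44.78) / 15 = 40.4520
bias = 40.4520 − 40.27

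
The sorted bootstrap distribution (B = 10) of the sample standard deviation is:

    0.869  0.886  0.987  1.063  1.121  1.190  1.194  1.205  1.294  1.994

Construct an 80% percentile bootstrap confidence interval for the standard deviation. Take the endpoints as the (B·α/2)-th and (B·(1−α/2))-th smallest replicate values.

α = 0.20; lower rank = 10 × 0.100 = 1; upper rank = 10 × 0.900 = 9.
The 1st smallest replicate is 0.869; the 9th is 1.294.

(0.869, 1.294)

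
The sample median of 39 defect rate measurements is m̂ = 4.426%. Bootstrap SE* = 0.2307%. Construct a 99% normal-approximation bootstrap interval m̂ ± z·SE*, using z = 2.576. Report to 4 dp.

(3.8317, 5.0203)

Margin = 2.576 × 0.2307 = 0.59428
Interval: 4.426 ± 0.59428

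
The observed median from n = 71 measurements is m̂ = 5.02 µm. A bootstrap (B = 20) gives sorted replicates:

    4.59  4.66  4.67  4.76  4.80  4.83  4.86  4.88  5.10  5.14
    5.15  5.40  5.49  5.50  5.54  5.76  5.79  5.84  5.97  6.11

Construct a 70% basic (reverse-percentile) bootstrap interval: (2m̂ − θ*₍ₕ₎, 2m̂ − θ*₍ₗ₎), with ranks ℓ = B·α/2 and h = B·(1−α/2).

Percentile endpoints at ranks 3 and 17: θ*₍3₎ = 4.67, θ*₍17₎ = 5.79.
Basic interval reflects these around m̂:
  lower = 2 × 5.02 − 5.79 = 4.25
  upper = 2 × 5.02 − 4.67 = 5.37

(4.25, 5.37)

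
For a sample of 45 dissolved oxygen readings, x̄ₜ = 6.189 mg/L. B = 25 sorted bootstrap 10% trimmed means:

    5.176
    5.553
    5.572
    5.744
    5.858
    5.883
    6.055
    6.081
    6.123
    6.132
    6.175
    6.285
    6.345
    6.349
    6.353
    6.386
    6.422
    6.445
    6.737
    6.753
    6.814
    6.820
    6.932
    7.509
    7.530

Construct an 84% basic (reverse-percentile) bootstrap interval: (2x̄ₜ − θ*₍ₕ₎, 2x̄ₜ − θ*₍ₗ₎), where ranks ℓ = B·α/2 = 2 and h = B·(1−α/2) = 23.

Percentile endpoints at ranks 2 and 23: θ*₍2₎ = 5.553, θ*₍23₎ = 6.932.
Basic interval reflects these around x̄ₜ:
  lower = 2 × 6.189 − 6.932 = 5.446
  upper = 2 × 6.189 − 5.553 = 6.825

(5.446, 6.825)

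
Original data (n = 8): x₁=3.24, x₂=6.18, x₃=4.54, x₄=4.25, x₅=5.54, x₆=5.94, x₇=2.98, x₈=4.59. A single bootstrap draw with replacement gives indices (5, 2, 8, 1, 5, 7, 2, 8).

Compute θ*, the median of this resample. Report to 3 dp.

θ* = 5.065

Resample values: 5.54, 6.18, 4.59, 3.24, 5.54, 2.98, 6.18, 4.59.
Sorted: 2.98, 3.24, 4.59, 4.59, 5.54, 5.54, 6.18, 6.18
Median = average of the two middle values = 5.065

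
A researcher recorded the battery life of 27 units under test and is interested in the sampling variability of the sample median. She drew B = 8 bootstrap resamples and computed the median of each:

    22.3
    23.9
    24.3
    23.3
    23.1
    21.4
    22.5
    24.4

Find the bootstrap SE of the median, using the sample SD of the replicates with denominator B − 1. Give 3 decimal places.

SE* = 1.047

Bootstrap SE is the standard deviation of the 8 replicate medians.
Mean of replicates: (22.3 + 23.9 + 24.3 + 23.3 + 23.1 + 21.4 + 22.5 + 24.4) / 8 = 185.2000 / 8 = 23.1500
Sum of squared deviations: (−0.8500)² + (+0.7500)² + (+1.1500)² + (+0.1500)² + (−0.0500)² + (−1.7500)² + (−0.6500)² + (+1.2500)² = 7.6800
Variance = 7.6800 / 7 = 1.0971
SE* = √1.0971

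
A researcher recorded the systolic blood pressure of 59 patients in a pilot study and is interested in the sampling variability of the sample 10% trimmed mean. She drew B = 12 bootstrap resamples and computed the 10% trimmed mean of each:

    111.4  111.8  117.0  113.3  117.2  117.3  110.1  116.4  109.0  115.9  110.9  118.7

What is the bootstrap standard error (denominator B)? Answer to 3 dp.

SE* = 3.207

Bootstrap SE is the standard deviation of the 12 replicate 10% trimmed means.
Mean of replicates: (111.4 + 111.8 + 117.0 + 113.3 + 117.2 + 117.3 + 110.1 + 116.4 + 109.0 + 115.9 + 110.9 + 118.7) / 12 = 1369.0000 / 12 = 114.0833
Sum of squared deviations: (−2.6833)² + (−2.2833)² + (+2.9167)² + (−0.7833)² + (+3.1167)² + (+3.2167)² + (−3.9833)² + (+2.3167)² + (−5.0833)² + (+1.8167)² + (−3.1833)² + (+4.6167)² = 123.4167
Variance = 123.4167 / 12 = 10.2847
SE* = √10.2847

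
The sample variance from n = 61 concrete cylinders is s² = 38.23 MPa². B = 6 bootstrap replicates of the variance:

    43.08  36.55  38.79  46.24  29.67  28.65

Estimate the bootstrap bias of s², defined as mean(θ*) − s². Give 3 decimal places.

mean(θ*) = (43.08 + 36.55 + 38.79 + 46.24 + 29.67 + 28.65) / 6 = 37.1633
bias = 37.1633 − 38.23

bias = −1.067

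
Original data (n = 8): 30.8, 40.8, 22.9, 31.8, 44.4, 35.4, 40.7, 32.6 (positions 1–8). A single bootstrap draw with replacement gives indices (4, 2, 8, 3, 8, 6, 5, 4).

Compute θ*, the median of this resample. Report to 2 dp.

θ* = 32.60

Resample values: 31.8, 40.8, 32.6, 22.9, 32.6, 35.4, 44.4, 31.8.
Sorted: 22.9, 31.8, 31.8, 32.6, 32.6, 35.4, 40.8, 44.4
Median = average of the two middle values = 32.60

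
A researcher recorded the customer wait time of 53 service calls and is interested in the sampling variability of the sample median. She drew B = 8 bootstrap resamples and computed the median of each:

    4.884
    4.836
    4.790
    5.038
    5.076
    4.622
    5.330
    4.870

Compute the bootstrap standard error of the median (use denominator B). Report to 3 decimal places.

SE* = 0.201

Bootstrap SE is the standard deviation of the 8 replicate medians.
Mean of replicates: (4.884 + 4.836 + 4.790 + 5.038 + 5.076 + 4.622 + 5.330 + 4.870) / 8 = 39.44600 / 8 = 4.93075
Sum of squared deviations: (−0.04675)² + (−0.09475)² + (−0.14075)² + (+0.10725)² + (+0.14525)² + (−0.30875)² + (+0.39925)² + (−0.06075)² = 0.32199
Variance = 0.32199 / 8 = 0.04025
SE* = √0.04025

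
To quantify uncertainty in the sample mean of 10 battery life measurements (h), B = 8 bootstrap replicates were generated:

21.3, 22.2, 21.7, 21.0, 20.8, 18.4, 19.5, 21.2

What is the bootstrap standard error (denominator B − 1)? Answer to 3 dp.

Bootstrap SE is the standard deviation of the 8 replicate means.
Mean of replicates: (21.3 + 22.2 + 21.7 + 21.0 + 20.8 + 18.4 + 19.5 + 21.2) / 8 = 166.1000 / 8 = 20.7625
Sum of squared deviations: (+0.5375)² + (+1.4375)² + (+0.9375)² + (+0.2375)² + (+0.0375)² + (−2.3625)² + (−1.2625)² + (+0.4375)² = 10.6588
Variance = 10.6588 / 7 = 1.5227
SE* = √1.5227

SE* = 1.234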